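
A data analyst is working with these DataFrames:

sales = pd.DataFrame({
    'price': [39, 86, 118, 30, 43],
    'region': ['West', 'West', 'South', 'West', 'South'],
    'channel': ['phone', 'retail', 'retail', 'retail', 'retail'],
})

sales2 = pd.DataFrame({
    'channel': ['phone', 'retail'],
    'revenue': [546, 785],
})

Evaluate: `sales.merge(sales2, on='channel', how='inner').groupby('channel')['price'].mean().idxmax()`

merge on 'channel' (how='inner') → 5 rows:
   price region channel  revenue
0     39   West   phone      546
1     86   West  retail      785
2    118  South  retail      785
3     30   West  retail      785
4     43  South  retail      785
group by channel, mean of price:
channel
phone     39.00
retail    69.25
Name: price, dtype: float64
The label with the largest value is retail.

retail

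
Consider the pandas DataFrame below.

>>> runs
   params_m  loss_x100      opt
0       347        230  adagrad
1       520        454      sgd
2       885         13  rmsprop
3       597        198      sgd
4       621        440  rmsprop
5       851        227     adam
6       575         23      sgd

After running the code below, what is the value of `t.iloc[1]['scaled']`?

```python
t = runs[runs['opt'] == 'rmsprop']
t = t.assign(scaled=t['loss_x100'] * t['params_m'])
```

filter rows where opt == 'rmsprop':
   params_m  loss_x100      opt
2       885         13  rmsprop
4       621        440  rmsprop
add column scaled = t['loss_x100'] * t['params_m']:
   params_m  loss_x100      opt  scaled
2       885         13  rmsprop   11505
4       621        440  rmsprop  273240

273240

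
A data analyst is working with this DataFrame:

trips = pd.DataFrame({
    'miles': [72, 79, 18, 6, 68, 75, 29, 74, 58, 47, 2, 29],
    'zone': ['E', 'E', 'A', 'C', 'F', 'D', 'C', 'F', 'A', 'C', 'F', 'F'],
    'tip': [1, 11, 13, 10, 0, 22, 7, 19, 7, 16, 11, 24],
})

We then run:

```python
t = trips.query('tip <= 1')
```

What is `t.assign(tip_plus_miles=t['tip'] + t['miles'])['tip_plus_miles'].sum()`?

filter rows where tip <= 1:
   miles zone  tip
0     72    E    1
4     68    F    0
add column tip_plus_miles = t['tip'] + t['miles']:
   miles zone  tip  tip_plus_miles
0     72    E    1              73
4     68    F    0              68
Then the sum of column 'tip_plus_miles': 141

141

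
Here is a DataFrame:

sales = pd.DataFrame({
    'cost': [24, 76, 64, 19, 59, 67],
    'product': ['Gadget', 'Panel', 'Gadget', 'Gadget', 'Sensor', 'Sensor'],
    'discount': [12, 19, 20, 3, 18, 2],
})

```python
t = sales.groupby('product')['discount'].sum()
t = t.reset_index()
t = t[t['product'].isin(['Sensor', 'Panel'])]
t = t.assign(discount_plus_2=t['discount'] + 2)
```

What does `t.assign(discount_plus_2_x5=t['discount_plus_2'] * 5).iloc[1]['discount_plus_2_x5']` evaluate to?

110

group by product, sum of discount:
product
Gadget    35
Panel     19
Sensor    20
Name: discount, dtype: int64
reset_index():
  product  discount
0  Gadget        35
1   Panel        19
2  Sensor        20
filter rows where product in ['Sensor', 'Panel']:
  product  discount
1   Panel        19
2  Sensor        20
add column discount_plus_2 = t['discount'] + 2:
  product  discount  discount_plus_2
1   Panel        19               21
2  Sensor        20               22
add column discount_plus_2_x5 = t['discount_plus_2'] * 5:
  product  discount  discount_plus_2  discount_plus_2_x5
1   Panel        19               21                 105
2  Sensor        20               22                 110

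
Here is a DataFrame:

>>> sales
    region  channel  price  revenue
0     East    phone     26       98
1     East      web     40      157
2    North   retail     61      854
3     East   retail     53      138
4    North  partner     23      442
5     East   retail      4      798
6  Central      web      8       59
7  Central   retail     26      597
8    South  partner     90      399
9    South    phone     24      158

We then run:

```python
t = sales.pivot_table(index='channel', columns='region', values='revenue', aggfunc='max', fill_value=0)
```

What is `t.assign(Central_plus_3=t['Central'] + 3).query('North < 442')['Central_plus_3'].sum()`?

pivot: rows=channel, cols=region, max(revenue):
region   Central  East  North  South
channel                             
partner        0     0    442    399
phone          0    98      0    158
retail       597   798    854      0
web           59   157      0      0
add column Central_plus_3 = t['Central'] + 3:
region   Central  East  North  South  Central_plus_3
channel                                             
partner        0     0    442    399               3
phone          0    98      0    158               3
retail       597   798    854      0             600
web           59   157      0      0              62
filter rows where North < 442:
region   Central  East  North  South  Central_plus_3
channel                                             
phone          0    98      0    158               3
web           59   157      0      0              62
Finally, sum of column 'Central_plus_3' = 65.

65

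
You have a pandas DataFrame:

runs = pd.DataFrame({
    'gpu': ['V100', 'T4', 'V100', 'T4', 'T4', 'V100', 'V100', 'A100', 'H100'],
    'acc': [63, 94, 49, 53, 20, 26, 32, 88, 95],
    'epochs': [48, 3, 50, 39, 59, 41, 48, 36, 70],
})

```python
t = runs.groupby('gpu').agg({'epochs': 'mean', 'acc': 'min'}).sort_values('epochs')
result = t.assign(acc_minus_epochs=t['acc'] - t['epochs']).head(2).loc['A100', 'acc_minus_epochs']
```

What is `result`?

group by gpu: mean(epochs), min(acc):
         epochs  acc
gpu                 
A100  36.000000   88
H100  70.000000   95
T4    33.666667   20
V100  46.750000   26
sort by epochs:
         epochs  acc
gpu                 
T4    33.666667   20
A100  36.000000   88
V100  46.750000   26
H100  70.000000   95
add column acc_minus_epochs = t['acc'] - t['epochs']:
         epochs  acc  acc_minus_epochs
gpu                                   
T4    33.666667   20        -13.666667
A100  36.000000   88         52.000000
V100  46.750000   26        -20.750000
H100  70.000000   95         25.000000
take first 2 rows:
         epochs  acc  acc_minus_epochs
gpu                                   
T4    33.666667   20        -13.666667
A100  36.000000   88         52.000000
Then the value at row 'A100', column 'acc_minus_epochs': 52.0

52.0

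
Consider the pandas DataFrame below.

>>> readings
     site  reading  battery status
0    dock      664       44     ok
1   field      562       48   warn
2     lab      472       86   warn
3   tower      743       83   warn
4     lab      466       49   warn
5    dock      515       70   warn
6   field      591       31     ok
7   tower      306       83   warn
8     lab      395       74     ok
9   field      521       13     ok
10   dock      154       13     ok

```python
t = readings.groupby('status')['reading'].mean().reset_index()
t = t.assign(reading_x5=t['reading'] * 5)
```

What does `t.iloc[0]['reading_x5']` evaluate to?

group by status, mean of reading:
status
ok      465.000000
warn    510.666667
Name: reading, dtype: float64
reset_index():
  status     reading
0     ok  465.000000
1   warn  510.666667
add column reading_x5 = t['reading'] * 5:
  status     reading   reading_x5
0     ok  465.000000  2325.000000
1   warn  510.666667  2553.333333

2325.0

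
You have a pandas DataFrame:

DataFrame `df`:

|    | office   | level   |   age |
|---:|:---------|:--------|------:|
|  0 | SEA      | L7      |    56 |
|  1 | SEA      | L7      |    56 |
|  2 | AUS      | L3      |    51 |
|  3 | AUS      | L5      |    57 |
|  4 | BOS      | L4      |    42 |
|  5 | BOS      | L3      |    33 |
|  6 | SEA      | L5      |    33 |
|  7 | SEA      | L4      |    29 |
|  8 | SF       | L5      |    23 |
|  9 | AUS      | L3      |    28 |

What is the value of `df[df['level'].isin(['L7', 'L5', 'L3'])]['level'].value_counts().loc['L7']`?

2

filter rows where level in ['L7', 'L5', 'L3']:
  office level  age
0    SEA    L7   56
1    SEA    L7   56
2    AUS    L3   51
3    AUS    L5   57
5    BOS    L3   33
6    SEA    L5   33
8     SF    L5   23
9    AUS    L3   28
value_counts of level:
level
L3    3
L5    3
L7    2
Name: count, dtype: int64
Taking the value at index 'L7' gives 2.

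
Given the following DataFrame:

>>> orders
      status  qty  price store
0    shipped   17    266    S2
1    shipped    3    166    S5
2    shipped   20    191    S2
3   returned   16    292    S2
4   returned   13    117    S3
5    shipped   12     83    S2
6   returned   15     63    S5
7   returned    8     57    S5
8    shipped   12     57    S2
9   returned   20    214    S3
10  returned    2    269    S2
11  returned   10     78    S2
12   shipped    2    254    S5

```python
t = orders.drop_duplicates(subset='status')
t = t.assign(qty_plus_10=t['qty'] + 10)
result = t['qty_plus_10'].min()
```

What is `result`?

26

drop duplicate status (keep=first):
     status  qty  price store
0   shipped   17    266    S2
3  returned   16    292    S2
add column qty_plus_10 = t['qty'] + 10:
     status  qty  price store  qty_plus_10
0   shipped   17    266    S2           27
3  returned   16    292    S2           26
Hence 26.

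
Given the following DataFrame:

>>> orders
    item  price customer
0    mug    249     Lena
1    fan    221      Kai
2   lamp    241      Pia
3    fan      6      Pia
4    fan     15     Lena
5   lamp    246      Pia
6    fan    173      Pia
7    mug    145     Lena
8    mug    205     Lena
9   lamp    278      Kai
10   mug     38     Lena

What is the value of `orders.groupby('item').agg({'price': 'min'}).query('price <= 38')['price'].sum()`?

group by item, min of price:
      price
item       
fan       6
lamp    241
mug      38
filter rows where price <= 38:
      price
item       
fan       6
mug      38
Reading off the sum of column 'price', we get 44.

44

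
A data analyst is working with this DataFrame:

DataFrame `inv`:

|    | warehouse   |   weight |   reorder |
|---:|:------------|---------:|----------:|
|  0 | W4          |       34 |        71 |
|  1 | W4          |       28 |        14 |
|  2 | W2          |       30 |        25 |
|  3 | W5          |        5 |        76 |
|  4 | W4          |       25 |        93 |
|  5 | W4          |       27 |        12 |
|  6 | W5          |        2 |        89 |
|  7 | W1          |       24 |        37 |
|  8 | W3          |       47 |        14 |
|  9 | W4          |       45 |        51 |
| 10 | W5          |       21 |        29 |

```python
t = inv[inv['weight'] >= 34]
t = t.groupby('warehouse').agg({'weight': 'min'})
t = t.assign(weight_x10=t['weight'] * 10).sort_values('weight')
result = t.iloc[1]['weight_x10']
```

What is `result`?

filter rows where weight >= 34:
  warehouse  weight  reorder
0        W4      34       71
8        W3      47       14
9        W4      45       51
group by warehouse, min of weight:
           weight
warehouse        
W3             47
W4             34
add column weight_x10 = t['weight'] * 10:
           weight  weight_x10
warehouse                    
W3             47         470
W4             34         340
sort by weight:
           weight  weight_x10
warehouse                    
W4             34         340
W3             47         470
The value at position 1, column 'weight_x10' is 470.

470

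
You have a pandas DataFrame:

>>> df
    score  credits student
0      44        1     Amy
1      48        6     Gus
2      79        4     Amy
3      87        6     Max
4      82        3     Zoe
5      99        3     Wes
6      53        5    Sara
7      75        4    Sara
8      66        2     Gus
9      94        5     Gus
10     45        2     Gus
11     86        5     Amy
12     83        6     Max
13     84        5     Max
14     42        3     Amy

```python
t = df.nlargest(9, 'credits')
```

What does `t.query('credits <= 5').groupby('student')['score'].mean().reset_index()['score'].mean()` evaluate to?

take 9 rows with largest credits:
    score  credits student
1      48        6     Gus
3      87        6     Max
12     83        6     Max
6      53        5    Sara
9      94        5     Gus
11     86        5     Amy
13     84        5     Max
2      79        4     Amy
7      75        4    Sara
filter rows where credits <= 5:
    score  credits student
6      53        5    Sara
9      94        5     Gus
11     86        5     Amy
13     84        5     Max
2      79        4     Amy
7      75        4    Sara
group by student, mean of score:
student
Amy     82.5
Gus     94.0
Max     84.0
Sara    64.0
Name: score, dtype: float64
reset_index():
  student  score
0     Amy   82.5
1     Gus   94.0
2     Max   84.0
3    Sara   64.0
mean of column 'score' → 81.125

81.125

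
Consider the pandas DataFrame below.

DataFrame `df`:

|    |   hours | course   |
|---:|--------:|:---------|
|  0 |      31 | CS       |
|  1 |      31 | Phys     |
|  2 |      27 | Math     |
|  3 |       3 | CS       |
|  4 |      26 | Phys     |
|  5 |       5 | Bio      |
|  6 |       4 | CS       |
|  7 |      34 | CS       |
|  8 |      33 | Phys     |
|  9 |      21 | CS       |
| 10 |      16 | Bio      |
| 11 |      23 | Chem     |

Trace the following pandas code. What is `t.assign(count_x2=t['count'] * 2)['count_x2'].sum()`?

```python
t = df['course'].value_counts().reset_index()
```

value_counts of course:
course
CS      5
Phys    3
Bio     2
Math    1
Chem    1
Name: count, dtype: int64
reset_index():
  course  count
0     CS      5
1   Phys      3
2    Bio      2
3   Math      1
4   Chem      1
add column count_x2 = t['count'] * 2:
  course  count  count_x2
0     CS      5        10
1   Phys      3         6
2    Bio      2         4
3   Math      1         2
4   Chem      1         2

24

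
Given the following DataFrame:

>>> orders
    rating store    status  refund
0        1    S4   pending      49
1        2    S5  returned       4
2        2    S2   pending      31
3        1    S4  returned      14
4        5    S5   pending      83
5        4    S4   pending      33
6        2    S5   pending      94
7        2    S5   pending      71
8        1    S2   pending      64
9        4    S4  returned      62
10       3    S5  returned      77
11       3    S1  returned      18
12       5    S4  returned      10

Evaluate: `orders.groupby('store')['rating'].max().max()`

group by store, max of rating:
store
S1    3
S2    2
S4    5
S5    5
Name: rating, dtype: int64
Taking the max of the resulting series gives 5.

5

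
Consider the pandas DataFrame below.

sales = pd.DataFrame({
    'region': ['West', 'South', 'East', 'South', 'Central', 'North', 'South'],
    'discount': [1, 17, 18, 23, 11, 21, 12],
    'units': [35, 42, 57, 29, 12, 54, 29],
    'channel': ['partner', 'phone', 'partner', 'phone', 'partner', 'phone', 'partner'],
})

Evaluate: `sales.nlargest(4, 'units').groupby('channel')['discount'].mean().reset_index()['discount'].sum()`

take 4 rows with largest units:
  region  discount  units  channel
2   East        18     57  partner
5  North        21     54    phone
1  South        17     42    phone
0   West         1     35  partner
group by channel, mean of discount:
channel
partner     9.5
phone      19.0
Name: discount, dtype: float64
reset_index():
   channel  discount
0  partner       9.5
1    phone      19.0
Finally, sum of column 'discount' = 28.5.

28.5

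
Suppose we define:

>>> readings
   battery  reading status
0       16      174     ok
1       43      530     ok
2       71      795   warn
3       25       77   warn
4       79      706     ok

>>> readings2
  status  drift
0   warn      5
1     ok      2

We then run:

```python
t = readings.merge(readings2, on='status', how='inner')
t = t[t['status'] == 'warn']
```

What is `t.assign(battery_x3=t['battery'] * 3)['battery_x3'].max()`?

merge on 'status' (how='inner') → 5 rows:
   battery  reading status  drift
0       16      174     ok      2
1       43      530     ok      2
2       71      795   warn      5
3       25       77   warn      5
4       79      706     ok      2
filter rows where status == 'warn':
   battery  reading status  drift
2       71      795   warn      5
3       25       77   warn      5
add column battery_x3 = t['battery'] * 3:
   battery  reading status  drift  battery_x3
2       71      795   warn      5         213
3       25       77   warn      5          75
Then the max of column 'battery_x3': 213

213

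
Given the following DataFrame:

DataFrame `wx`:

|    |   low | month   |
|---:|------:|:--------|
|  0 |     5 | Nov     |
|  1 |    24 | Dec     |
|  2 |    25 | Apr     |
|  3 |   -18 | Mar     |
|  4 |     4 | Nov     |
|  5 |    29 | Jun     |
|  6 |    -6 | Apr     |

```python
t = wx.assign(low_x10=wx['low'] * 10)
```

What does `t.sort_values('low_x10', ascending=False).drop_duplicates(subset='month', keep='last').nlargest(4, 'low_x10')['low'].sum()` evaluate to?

51

add column low_x10 = wx['low'] * 10:
   low month  low_x10
0    5   Nov       50
1   24   Dec      240
2   25   Apr      250
3  -18   Mar     -180
4    4   Nov       40
5   29   Jun      290
6   -6   Apr      -60
sort by low_x10 descending:
   low month  low_x10
5   29   Jun      290
2   25   Apr      250
1   24   Dec      240
0    5   Nov       50
4    4   Nov       40
6   -6   Apr      -60
3  -18   Mar     -180
drop duplicate month (keep=last):
   low month  low_x10
5   29   Jun      290
1   24   Dec      240
4    4   Nov       40
6   -6   Apr      -60
3  -18   Mar     -180
take 4 rows with largest low_x10:
   low month  low_x10
5   29   Jun      290
1   24   Dec      240
4    4   Nov       40
6   -6   Apr      -60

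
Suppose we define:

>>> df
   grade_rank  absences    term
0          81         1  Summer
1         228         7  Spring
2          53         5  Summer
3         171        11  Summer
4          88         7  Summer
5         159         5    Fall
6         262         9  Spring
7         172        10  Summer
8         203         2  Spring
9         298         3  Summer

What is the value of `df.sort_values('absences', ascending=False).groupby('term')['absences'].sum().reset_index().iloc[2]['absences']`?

sort by absences descending:
   grade_rank  absences    term
3         171        11  Summer
7         172        10  Summer
6         262         9  Spring
1         228         7  Spring
4          88         7  Summer
2          53         5  Summer
5         159         5    Fall
9         298         3  Summer
8         203         2  Spring
0          81         1  Summer
group by term, sum of absences:
term
Fall       5
Spring    18
Summer    37
Name: absences, dtype: int64
reset_index():
     term  absences
0    Fall         5
1  Spring        18
2  Summer        37

37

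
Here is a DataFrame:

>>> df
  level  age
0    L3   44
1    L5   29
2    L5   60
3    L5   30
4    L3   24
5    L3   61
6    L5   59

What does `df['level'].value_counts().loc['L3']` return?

value_counts of level:
level
L5    4
L3    3
Name: count, dtype: int64

3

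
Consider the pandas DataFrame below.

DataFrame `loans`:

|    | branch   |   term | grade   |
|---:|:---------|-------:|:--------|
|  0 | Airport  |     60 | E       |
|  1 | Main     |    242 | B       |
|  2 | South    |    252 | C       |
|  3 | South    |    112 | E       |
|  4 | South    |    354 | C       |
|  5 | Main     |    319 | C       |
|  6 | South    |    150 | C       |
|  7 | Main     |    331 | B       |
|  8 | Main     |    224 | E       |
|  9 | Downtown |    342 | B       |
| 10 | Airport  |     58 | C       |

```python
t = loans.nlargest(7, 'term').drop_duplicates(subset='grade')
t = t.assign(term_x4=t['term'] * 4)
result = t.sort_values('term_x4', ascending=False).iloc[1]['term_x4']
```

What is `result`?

1368

take 7 rows with largest term:
     branch  term grade
4     South   354     C
9  Downtown   342     B
7      Main   331     B
5      Main   319     C
2     South   252     C
1      Main   242     B
8      Main   224     E
drop duplicate grade (keep=first):
     branch  term grade
4     South   354     C
9  Downtown   342     B
8      Main   224     E
add column term_x4 = t['term'] * 4:
     branch  term grade  term_x4
4     South   354     C     1416
9  Downtown   342     B     1368
8      Main   224     E      896
sort by term_x4 descending:
     branch  term grade  term_x4
4     South   354     C     1416
9  Downtown   342     B     1368
8      Main   224     E      896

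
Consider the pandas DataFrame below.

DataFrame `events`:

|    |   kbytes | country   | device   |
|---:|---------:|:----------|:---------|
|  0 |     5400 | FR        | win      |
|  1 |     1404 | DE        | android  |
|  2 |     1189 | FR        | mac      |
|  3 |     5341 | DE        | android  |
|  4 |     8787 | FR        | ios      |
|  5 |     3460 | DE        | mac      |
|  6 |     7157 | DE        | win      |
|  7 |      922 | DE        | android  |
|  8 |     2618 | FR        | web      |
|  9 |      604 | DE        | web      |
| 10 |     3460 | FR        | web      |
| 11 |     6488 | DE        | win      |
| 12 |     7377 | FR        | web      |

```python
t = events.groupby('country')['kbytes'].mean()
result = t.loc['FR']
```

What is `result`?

group by country, mean of kbytes:
country
DE    3625.142857
FR    4805.166667
Name: kbytes, dtype: float64

4805.16666667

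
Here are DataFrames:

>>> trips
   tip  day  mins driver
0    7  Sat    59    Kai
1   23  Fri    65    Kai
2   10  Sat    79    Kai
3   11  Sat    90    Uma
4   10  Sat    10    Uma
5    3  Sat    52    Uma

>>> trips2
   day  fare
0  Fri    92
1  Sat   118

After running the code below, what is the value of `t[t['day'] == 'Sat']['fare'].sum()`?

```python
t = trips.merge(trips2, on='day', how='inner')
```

590

merge on 'day' (how='inner') → 6 rows:
   tip  day  mins driver  fare
0    7  Sat    59    Kai   118
1   23  Fri    65    Kai    92
2   10  Sat    79    Kai   118
3   11  Sat    90    Uma   118
4   10  Sat    10    Uma   118
5    3  Sat    52    Uma   118
filter rows where day == 'Sat':
   tip  day  mins driver  fare
0    7  Sat    59    Kai   118
2   10  Sat    79    Kai   118
3   11  Sat    90    Uma   118
4   10  Sat    10    Uma   118
5    3  Sat    52    Uma   118
Finally, sum of column 'fare' = 590.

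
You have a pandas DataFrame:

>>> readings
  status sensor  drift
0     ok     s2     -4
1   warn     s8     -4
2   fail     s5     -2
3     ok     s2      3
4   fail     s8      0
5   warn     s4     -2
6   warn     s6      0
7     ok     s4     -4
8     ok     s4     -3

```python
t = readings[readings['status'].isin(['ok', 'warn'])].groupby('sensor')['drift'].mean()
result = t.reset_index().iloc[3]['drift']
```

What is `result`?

filter rows where status in ['ok', 'warn']:
  status sensor  drift
0     ok     s2     -4
1   warn     s8     -4
3     ok     s2      3
5   warn     s4     -2
6   warn     s6      0
7     ok     s4     -4
8     ok     s4     -3
group by sensor, mean of drift:
sensor
s2   -0.5
s4   -3.0
s6    0.0
s8   -4.0
Name: drift, dtype: float64
reset_index():
  sensor  drift
0     s2   -0.5
1     s4   -3.0
2     s6    0.0
3     s8   -4.0
Then the value at position 3, column 'drift': -4.0

-4.0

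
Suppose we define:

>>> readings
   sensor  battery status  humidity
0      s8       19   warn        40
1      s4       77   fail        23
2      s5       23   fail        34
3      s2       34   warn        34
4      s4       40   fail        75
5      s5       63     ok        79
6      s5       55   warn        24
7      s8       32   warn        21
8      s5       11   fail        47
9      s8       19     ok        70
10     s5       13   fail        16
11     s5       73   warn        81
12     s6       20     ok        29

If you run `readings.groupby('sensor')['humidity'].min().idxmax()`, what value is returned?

group by sensor, min of humidity:
sensor
s2    34
s4    23
s5    16
s6    29
s8    21
Name: humidity, dtype: int64

s2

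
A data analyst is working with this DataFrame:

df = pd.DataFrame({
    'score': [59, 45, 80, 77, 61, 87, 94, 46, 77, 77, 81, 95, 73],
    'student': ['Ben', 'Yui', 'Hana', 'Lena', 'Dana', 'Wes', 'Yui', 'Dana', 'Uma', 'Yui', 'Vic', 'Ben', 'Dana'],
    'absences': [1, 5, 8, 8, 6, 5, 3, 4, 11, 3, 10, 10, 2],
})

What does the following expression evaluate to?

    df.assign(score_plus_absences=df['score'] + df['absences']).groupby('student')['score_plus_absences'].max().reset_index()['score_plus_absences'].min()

75

add column score_plus_absences = df['score'] + df['absences']:
    score student  absences  score_plus_absences
0      59     Ben         1                   60
1      45     Yui         5                   50
2      80    Hana         8                   88
3      77    Lena         8                   85
4      61    Dana         6                   67
5      87     Wes         5                   92
6      94     Yui         3                   97
7      46    Dana         4                   50
8      77     Uma        11                   88
9      77     Yui         3                   80
10     81     Vic        10                   91
11     95     Ben        10                  105
12     73    Dana         2                   75
group by student, max of score_plus_absences:
student
Ben     105
Dana     75
Hana     88
Lena     85
Uma      88
Vic      91
Wes      92
Yui      97
Name: score_plus_absences, dtype: int64
reset_index():
  student  score_plus_absences
0     Ben                  105
1    Dana                   75
2    Hana                   88
3    Lena                   85
4     Uma                   88
5     Vic                   91
6     Wes                   92
7     Yui                   97
Hence 75.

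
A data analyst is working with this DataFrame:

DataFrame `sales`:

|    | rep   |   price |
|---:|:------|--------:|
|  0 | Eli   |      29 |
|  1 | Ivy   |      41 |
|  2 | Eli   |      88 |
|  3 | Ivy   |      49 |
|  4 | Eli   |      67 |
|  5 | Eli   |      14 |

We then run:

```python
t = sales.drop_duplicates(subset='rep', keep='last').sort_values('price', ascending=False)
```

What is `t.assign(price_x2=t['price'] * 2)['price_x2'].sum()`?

drop duplicate rep (keep=last):
   rep  price
3  Ivy     49
5  Eli     14
sort by price descending:
   rep  price
3  Ivy     49
5  Eli     14
add column price_x2 = t['price'] * 2:
   rep  price  price_x2
3  Ivy     49        98
5  Eli     14        28
Taking the sum of column 'price_x2' gives 126.

126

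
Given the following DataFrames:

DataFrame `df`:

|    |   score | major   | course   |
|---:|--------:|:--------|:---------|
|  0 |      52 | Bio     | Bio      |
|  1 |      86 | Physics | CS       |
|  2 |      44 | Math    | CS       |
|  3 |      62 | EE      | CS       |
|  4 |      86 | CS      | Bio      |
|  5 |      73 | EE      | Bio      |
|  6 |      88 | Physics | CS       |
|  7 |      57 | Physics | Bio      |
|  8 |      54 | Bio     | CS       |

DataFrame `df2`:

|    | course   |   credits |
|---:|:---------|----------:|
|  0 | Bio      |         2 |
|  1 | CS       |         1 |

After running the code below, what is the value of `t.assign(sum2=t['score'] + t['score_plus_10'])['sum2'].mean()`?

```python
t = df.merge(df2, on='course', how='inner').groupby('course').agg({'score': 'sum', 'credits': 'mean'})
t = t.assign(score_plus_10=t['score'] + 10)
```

612.0

merge on 'course' (how='inner') → 9 rows:
   score    major course  credits
0     52      Bio    Bio        2
1     86  Physics     CS        1
2     44     Math     CS        1
3     62       EE     CS        1
4     86       CS    Bio        2
5     73       EE    Bio        2
6     88  Physics     CS        1
7     57  Physics    Bio        2
8     54      Bio     CS        1
group by course: sum(score), mean(credits):
        score  credits
course                
Bio       268      2.0
CS        334      1.0
add column score_plus_10 = t['score'] + 10:
        score  credits  score_plus_10
course                               
Bio       268      2.0            278
CS        334      1.0            344
add column sum2 = t['score'] + t['score_plus_10']:
        score  credits  score_plus_10  sum2
course                                     
Bio       268      2.0            278   546
CS        334      1.0            344   678
Then the mean of column 'sum2': 612.0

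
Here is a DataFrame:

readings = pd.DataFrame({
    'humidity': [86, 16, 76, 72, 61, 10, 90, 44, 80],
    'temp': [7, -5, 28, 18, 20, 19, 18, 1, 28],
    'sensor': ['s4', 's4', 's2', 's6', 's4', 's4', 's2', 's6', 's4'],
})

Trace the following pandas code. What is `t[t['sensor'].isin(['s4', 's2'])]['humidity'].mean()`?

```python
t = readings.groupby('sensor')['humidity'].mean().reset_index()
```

group by sensor, mean of humidity:
sensor
s2    83.0
s4    50.6
s6    58.0
Name: humidity, dtype: float64
reset_index():
  sensor  humidity
0     s2      83.0
1     s4      50.6
2     s6      58.0
filter rows where sensor in ['s4', 's2']:
  sensor  humidity
0     s2      83.0
1     s4      50.6
The mean of column 'humidity' is 66.8.

66.8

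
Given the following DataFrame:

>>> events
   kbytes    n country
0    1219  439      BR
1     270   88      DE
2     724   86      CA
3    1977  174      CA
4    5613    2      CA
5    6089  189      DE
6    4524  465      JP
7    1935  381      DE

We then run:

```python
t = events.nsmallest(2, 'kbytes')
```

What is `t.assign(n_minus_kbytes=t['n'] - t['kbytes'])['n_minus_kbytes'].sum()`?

-820

take 2 rows with smallest kbytes:
   kbytes   n country
1     270  88      DE
2     724  86      CA
add column n_minus_kbytes = t['n'] - t['kbytes']:
   kbytes   n country  n_minus_kbytes
1     270  88      DE            -182
2     724  86      CA            -638
Taking the sum of column 'n_minus_kbytes' gives -820.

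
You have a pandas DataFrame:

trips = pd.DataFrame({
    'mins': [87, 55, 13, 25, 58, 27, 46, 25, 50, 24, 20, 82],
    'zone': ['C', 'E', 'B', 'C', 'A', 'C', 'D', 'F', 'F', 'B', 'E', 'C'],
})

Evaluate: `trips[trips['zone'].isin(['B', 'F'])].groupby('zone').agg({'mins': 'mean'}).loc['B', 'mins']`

18.5

filter rows where zone in ['B', 'F']:
   mins zone
2    13    B
7    25    F
8    50    F
9    24    B
group by zone, mean of mins:
      mins
zone      
B     18.5
F     37.5
So loc['B', 'mins'] = 18.5.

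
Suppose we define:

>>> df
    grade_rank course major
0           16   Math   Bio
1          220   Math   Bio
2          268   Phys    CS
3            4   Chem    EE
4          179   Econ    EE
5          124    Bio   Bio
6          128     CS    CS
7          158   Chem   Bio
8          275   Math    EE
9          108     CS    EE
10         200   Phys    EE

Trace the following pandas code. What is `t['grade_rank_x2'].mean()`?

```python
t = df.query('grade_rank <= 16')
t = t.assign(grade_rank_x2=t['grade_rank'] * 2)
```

filter rows where grade_rank <= 16:
   grade_rank course major
0          16   Math   Bio
3           4   Chem    EE
add column grade_rank_x2 = t['grade_rank'] * 2:
   grade_rank course major  grade_rank_x2
0          16   Math   Bio             32
3           4   Chem    EE              8
Finally, mean of column 'grade_rank_x2' = 20.0.

20.0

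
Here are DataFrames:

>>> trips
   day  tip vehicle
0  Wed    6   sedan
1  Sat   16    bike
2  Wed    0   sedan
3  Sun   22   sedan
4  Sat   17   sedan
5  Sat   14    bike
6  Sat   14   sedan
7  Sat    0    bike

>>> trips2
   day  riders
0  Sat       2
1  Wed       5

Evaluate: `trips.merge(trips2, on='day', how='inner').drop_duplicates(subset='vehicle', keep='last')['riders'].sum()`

4

merge on 'day' (how='inner') → 7 rows:
   day  tip vehicle  riders
0  Wed    6   sedan       5
1  Sat   16    bike       2
2  Wed    0   sedan       5
3  Sat   17   sedan       2
4  Sat   14    bike       2
5  Sat   14   sedan       2
6  Sat    0    bike       2
drop duplicate vehicle (keep=last):
   day  tip vehicle  riders
5  Sat   14   sedan       2
6  Sat    0    bike       2
Then the sum of column 'riders': 4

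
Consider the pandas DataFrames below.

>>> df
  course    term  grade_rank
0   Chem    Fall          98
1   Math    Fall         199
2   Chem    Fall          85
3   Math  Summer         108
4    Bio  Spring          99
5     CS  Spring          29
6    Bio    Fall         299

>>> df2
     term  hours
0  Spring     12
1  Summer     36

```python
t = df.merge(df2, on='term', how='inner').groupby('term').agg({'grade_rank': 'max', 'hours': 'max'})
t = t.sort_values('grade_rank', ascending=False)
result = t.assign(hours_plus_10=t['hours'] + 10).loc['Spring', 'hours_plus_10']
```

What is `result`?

merge on 'term' (how='inner') → 3 rows:
  course    term  grade_rank  hours
0   Math  Summer         108     36
1    Bio  Spring          99     12
2     CS  Spring          29     12
group by term: max(grade_rank), max(hours):
        grade_rank  hours
term                     
Spring          99     12
Summer         108     36
sort by grade_rank descending:
        grade_rank  hours
term                     
Summer         108     36
Spring          99     12
add column hours_plus_10 = t['hours'] + 10:
        grade_rank  hours  hours_plus_10
term                                    
Summer         108     36             46
Spring          99     12             22

22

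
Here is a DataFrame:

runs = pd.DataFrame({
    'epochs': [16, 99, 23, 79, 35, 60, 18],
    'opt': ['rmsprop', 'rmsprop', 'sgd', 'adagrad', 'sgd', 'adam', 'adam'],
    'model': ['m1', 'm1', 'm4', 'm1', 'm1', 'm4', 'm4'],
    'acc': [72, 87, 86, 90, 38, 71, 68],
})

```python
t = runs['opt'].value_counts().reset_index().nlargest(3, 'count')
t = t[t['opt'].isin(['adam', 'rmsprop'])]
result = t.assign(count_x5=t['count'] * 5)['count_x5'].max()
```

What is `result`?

value_counts of opt:
opt
rmsprop    2
sgd        2
adam       2
adagrad    1
Name: count, dtype: int64
reset_index():
       opt  count
0  rmsprop      2
1      sgd      2
2     adam      2
3  adagrad      1
take 3 rows with largest count:
       opt  count
0  rmsprop      2
1      sgd      2
2     adam      2
filter rows where opt in ['adam', 'rmsprop']:
       opt  count
0  rmsprop      2
2     adam      2
add column count_x5 = t['count'] * 5:
       opt  count  count_x5
0  rmsprop      2        10
2     adam      2        10
max of column 'count_x5' → 10

10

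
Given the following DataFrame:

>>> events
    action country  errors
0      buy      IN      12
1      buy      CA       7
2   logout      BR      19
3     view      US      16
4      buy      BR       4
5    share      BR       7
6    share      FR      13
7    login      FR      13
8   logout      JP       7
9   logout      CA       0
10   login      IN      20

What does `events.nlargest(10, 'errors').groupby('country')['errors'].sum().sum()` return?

118

take 10 rows with largest errors:
    action country  errors
10   login      IN      20
2   logout      BR      19
3     view      US      16
6    share      FR      13
7    login      FR      13
0      buy      IN      12
1      buy      CA       7
5    share      BR       7
8   logout      JP       7
4      buy      BR       4
group by country, sum of errors:
country
BR    30
CA     7
FR    26
IN    32
JP     7
US    16
Name: errors, dtype: int64
sum of the resulting series → 118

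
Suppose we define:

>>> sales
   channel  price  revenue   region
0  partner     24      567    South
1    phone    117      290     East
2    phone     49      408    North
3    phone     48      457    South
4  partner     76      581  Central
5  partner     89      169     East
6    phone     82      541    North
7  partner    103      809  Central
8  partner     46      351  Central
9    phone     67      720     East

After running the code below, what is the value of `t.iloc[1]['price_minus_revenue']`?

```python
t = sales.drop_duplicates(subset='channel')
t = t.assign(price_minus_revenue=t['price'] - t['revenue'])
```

drop duplicate channel (keep=first):
   channel  price  revenue region
0  partner     24      567  South
1    phone    117      290   East
add column price_minus_revenue = t['price'] - t['revenue']:
   channel  price  revenue region  price_minus_revenue
0  partner     24      567  South                 -543
1    phone    117      290   East                 -173
Taking the value at position 1, column 'price_minus_revenue' gives -173.

-173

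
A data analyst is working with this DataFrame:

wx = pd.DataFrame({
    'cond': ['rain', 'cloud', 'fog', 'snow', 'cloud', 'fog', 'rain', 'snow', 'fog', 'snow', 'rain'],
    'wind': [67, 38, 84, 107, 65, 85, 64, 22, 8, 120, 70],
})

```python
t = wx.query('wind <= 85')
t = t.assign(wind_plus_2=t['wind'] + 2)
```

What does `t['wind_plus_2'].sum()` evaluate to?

filter rows where wind <= 85:
     cond  wind
0    rain    67
1   cloud    38
2     fog    84
4   cloud    65
5     fog    85
6    rain    64
7    snow    22
8     fog     8
10   rain    70
add column wind_plus_2 = t['wind'] + 2:
     cond  wind  wind_plus_2
0    rain    67           69
1   cloud    38           40
2     fog    84           86
4   cloud    65           67
5     fog    85           87
6    rain    64           66
7    snow    22           24
8     fog     8           10
10   rain    70           72
The sum of column 'wind_plus_2' is 521.

521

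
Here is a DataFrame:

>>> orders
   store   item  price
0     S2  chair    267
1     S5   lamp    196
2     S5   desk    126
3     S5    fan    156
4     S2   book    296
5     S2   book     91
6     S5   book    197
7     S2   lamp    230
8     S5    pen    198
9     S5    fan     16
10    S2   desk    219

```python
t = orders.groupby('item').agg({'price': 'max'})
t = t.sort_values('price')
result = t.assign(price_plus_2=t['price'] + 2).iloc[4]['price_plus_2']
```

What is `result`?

group by item, max of price:
       price
item        
book     296
chair    267
desk     219
fan      156
lamp     230
pen      198
sort by price:
       price
item        
fan      156
pen      198
desk     219
lamp     230
chair    267
book     296
add column price_plus_2 = t['price'] + 2:
       price  price_plus_2
item                      
fan      156           158
pen      198           200
desk     219           221
lamp     230           232
chair    267           269
book     296           298
Then the value at position 4, column 'price_plus_2': 269

269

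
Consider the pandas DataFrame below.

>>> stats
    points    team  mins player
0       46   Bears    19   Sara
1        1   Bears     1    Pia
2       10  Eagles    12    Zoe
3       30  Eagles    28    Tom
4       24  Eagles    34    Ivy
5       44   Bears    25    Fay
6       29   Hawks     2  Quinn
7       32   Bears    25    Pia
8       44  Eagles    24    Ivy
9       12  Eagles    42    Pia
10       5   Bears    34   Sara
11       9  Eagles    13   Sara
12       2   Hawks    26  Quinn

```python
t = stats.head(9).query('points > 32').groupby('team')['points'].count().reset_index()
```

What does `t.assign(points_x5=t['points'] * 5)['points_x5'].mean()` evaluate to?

take first 9 rows:
   points    team  mins player
0      46   Bears    19   Sara
1       1   Bears     1    Pia
2      10  Eagles    12    Zoe
3      30  Eagles    28    Tom
4      24  Eagles    34    Ivy
5      44   Bears    25    Fay
6      29   Hawks     2  Quinn
7      32   Bears    25    Pia
8      44  Eagles    24    Ivy
filter rows where points > 32:
   points    team  mins player
0      46   Bears    19   Sara
5      44   Bears    25    Fay
8      44  Eagles    24    Ivy
group by team, count of points:
team
Bears     2
Eagles    1
Name: points, dtype: int64
reset_index():
     team  points
0   Bears       2
1  Eagles       1
add column points_x5 = t['points'] * 5:
     team  points  points_x5
0   Bears       2         10
1  Eagles       1          5
Then the mean of column 'points_x5': 7.5

7.5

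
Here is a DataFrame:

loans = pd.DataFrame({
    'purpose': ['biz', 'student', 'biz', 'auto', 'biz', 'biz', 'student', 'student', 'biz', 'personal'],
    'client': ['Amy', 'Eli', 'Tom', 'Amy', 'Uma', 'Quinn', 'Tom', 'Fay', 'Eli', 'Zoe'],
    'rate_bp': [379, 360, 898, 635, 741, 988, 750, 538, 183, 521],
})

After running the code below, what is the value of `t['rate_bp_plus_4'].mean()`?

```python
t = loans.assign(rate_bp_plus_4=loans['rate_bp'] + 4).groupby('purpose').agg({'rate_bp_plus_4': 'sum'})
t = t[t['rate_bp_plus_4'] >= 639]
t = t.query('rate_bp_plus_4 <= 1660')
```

add column rate_bp_plus_4 = loans['rate_bp'] + 4:
    purpose client  rate_bp  rate_bp_plus_4
0       biz    Amy      379             383
1   student    Eli      360             364
2       biz    Tom      898             902
3      auto    Amy      635             639
4       biz    Uma      741             745
5       biz  Quinn      988             992
6   student    Tom      750             754
7   student    Fay      538             542
8       biz    Eli      183             187
9  personal    Zoe      521             525
group by purpose, sum of rate_bp_plus_4:
          rate_bp_plus_4
purpose                 
auto                 639
biz                 3209
personal             525
student             1660
filter rows where rate_bp_plus_4 >= 639:
         rate_bp_plus_4
purpose                
auto                639
biz                3209
student            1660
filter rows where rate_bp_plus_4 <= 1660:
         rate_bp_plus_4
purpose                
auto                639
student            1660

1149.5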